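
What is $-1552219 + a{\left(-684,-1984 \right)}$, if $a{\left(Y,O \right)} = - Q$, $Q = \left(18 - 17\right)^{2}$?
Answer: $-1552220$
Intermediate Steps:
$Q = 1$ ($Q = 1^{2} = 1$)
$a{\left(Y,O \right)} = -1$ ($a{\left(Y,O \right)} = \left(-1\right) 1 = -1$)
$-1552219 + a{\left(-684,-1984 \right)} = -1552219 - 1 = -1552220$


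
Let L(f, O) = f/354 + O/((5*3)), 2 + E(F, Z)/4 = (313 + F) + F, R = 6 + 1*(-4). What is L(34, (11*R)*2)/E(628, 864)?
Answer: 2681/5547180 ≈ 0.00048331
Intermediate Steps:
R = 2 (R = 6 - 4 = 2)
E(F, Z) = 1244 + 8*F (E(F, Z) = -8 + 4*((313 + F) + F) = -8 + 4*(313 + 2*F) = -8 + (1252 + 8*F) = 1244 + 8*F)
L(f, O) = O/15 + f/354 (L(f, O) = f*(1/354) + O/15 = f/354 + O*(1/15) = f/354 + O/15 = O/15 + f/354)
L(34, (11*R)*2)/E(628, 864) = (((11*2)*2)/15 + (1/354)*34)/(1244 + 8*628) = ((22*2)/15 + 17/177)/(1244 + 5024) = ((1/15)*44 + 17/177)/6268 = (44/15 + 17/177)*(1/6268) = (2681/885)*(1/6268) = 2681/5547180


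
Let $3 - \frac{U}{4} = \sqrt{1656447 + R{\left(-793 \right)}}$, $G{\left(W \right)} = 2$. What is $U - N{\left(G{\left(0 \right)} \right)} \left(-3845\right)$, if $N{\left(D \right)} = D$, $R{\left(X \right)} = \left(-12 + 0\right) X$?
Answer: $7702 - 12 \sqrt{185107} \approx 2539.1$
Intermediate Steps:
$R{\left(X \right)} = - 12 X$
$U = 12 - 12 \sqrt{185107}$ ($U = 12 - 4 \sqrt{1656447 - -9516} = 12 - 4 \sqrt{1656447 + 9516} = 12 - 4 \sqrt{1665963} = 12 - 4 \cdot 3 \sqrt{185107} = 12 - 12 \sqrt{185107} \approx -5150.9$)
$U - N{\left(G{\left(0 \right)} \right)} \left(-3845\right) = \left(12 - 12 \sqrt{185107}\right) - 2 \left(-3845\right) = \left(12 - 12 \sqrt{185107}\right) - -7690 = \left(12 - 12 \sqrt{185107}\right) + 7690 = 7702 - 12 \sqrt{185107}$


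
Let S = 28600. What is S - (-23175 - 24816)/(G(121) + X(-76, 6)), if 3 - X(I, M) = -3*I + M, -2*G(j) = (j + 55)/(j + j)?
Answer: 72259099/2545 ≈ 28393.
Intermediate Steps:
G(j) = -(55 + j)/(4*j) (G(j) = -(j + 55)/(2*(j + j)) = -(55 + j)/(2*(2*j)) = -(55 + j)*1/(2*j)/2 = -(55 + j)/(4*j))
X(I, M) = 3 - M + 3*I (X(I, M) = 3 - (-3*I + M) = 3 - (M - 3*I) = 3 + (-M + 3*I) = 3 - M + 3*I)
S - (-23175 - 24816)/(G(121) + X(-76, 6)) = 28600 - (-23175 - 24816)/((¼)*(-55 - 1*121)/121 + (3 - 1*6 + 3*(-76))) = 28600 - (-47991)/((¼)*(1/121)*(-55 - 121) + (3 - 6 - 228)) = 28600 - (-47991)/((¼)*(1/121)*(-176) - 231) = 28600 - (-47991)/(-4/11 - 231) = 28600 - (-47991)/(-2545/11) = 28600 - (-47991)*(-11)/2545 = 28600 - 1*527901/2545 = 28600 - 527901/2545 = 72259099/2545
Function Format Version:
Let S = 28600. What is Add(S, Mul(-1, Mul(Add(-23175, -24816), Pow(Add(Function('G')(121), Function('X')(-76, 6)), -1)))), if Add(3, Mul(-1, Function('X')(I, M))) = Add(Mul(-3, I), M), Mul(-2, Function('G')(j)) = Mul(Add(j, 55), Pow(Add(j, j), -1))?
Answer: Rational(72259099, 2545) ≈ 28393.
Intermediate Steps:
Function('G')(j) = Mul(Rational(-1, 4), Pow(j, -1), Add(55, j)) (Function('G')(j) = Mul(Rational(-1, 2), Mul(Add(j, 55), Pow(Add(j, j), -1))) = Mul(Rational(-1, 2), Mul(Add(55, j), Pow(Mul(2, j), -1))) = Mul(Rational(-1, 2), Mul(Add(55, j), Mul(Rational(1, 2), Pow(j, -1)))) = Mul(Rational(-1, 2), Mul(Rational(1, 2), Pow(j, -1), Add(55, j))) = Mul(Rational(-1, 4), Pow(j, -1), Add(55, j)))
Function('X')(I, M) = Add(3, Mul(-1, M), Mul(3, I)) (Function('X')(I, M) = Add(3, Mul(-1, Add(Mul(-3, I), M))) = Add(3, Mul(-1, Add(M, Mul(-3, I)))) = Add(3, Add(Mul(-1, M), Mul(3, I))) = Add(3, Mul(-1, M), Mul(3, I)))
Add(S, Mul(-1, Mul(Add(-23175, -24816), Pow(Add(Function('G')(121), Function('X')(-76, 6)), -1)))) = Add(28600, Mul(-1, Mul(Add(-23175, -24816), Pow(Add(Mul(Rational(1, 4), Pow(121, -1), Add(-55, Mul(-1, 121))), Add(3, Mul(-1, 6), Mul(3, -76))), -1)))) = Add(28600, Mul(-1, Mul(-47991, Pow(Add(Mul(Rational(1, 4), Rational(1, 121), Add(-55, -121)), Add(3, -6, -228)), -1)))) = Add(28600, Mul(-1, Mul(-47991, Pow(Add(Mul(Rational(1, 4), Rational(1, 121), -176), -231), -1)))) = Add(28600, Mul(-1, Mul(-47991, Pow(Add(Rational(-4, 11), -231), -1)))) = Add(28600, Mul(-1, Mul(-47991, Pow(Rational(-2545, 11), -1)))) = Add(28600, Mul(-1, Mul(-47991, Rational(-11, 2545)))) = Add(28600, Mul(-1, Rational(527901, 2545))) = Add(28600, Rational(-527901, 2545)) = Rational(72259099, 2545)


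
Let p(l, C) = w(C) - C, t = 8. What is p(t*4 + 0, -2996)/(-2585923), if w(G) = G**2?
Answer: -8979012/2585923 ≈ -3.4723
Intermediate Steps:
p(l, C) = C**2 - C
p(t*4 + 0, -2996)/(-2585923) = -2996*(-1 - 2996)/(-2585923) = -2996*(-2997)*(-1/2585923) = 8979012*(-1/2585923) = -8979012/2585923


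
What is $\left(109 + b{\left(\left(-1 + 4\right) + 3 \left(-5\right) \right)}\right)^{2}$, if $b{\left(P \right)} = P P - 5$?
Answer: $61504$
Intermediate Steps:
$b{\left(P \right)} = -5 + P^{2}$ ($b{\left(P \right)} = P^{2} - 5 = -5 + P^{2}$)
$\left(109 + b{\left(\left(-1 + 4\right) + 3 \left(-5\right) \right)}\right)^{2} = \left(109 - \left(5 - \left(\left(-1 + 4\right) + 3 \left(-5\right)\right)^{2}\right)\right)^{2} = \left(109 - \left(5 - \left(3 - 15\right)^{2}\right)\right)^{2} = \left(109 - \left(5 - \left(-12\right)^{2}\right)\right)^{2} = \left(109 + \left(-5 + 144\right)\right)^{2} = \left(109 + 139\right)^{2} = 248^{2} = 61504$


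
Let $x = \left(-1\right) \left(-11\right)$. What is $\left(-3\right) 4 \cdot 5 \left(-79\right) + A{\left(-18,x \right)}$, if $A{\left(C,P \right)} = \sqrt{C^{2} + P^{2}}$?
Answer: $4740 + \sqrt{445} \approx 4761.1$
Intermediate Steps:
$x = 11$
$\left(-3\right) 4 \cdot 5 \left(-79\right) + A{\left(-18,x \right)} = \left(-3\right) 4 \cdot 5 \left(-79\right) + \sqrt{\left(-18\right)^{2} + 11^{2}} = \left(-12\right) 5 \left(-79\right) + \sqrt{324 + 121} = \left(-60\right) \left(-79\right) + \sqrt{445} = 4740 + \sqrt{445}$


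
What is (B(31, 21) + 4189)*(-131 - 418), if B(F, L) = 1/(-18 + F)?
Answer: -29897442/13 ≈ -2.2998e+6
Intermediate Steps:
(B(31, 21) + 4189)*(-131 - 418) = (1/(-18 + 31) + 4189)*(-131 - 418) = (1/13 + 4189)*(-549) = (54458/13)*(-549) = -29897442/13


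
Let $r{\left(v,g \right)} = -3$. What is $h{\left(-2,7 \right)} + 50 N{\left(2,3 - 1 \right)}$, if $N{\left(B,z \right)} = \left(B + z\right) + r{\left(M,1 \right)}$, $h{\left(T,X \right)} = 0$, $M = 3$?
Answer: $50$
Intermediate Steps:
$N{\left(B,z \right)} = -3 + B + z$ ($N{\left(B,z \right)} = \left(B + z\right) - 3 = -3 + B + z$)
$h{\left(-2,7 \right)} + 50 N{\left(2,3 - 1 \right)} = 0 + 50 \left(-3 + 2 + \left(3 - 1\right)\right) = 0 + 50 \left(-3 + 2 + 2\right) = 0 + 50 \cdot 1 = 0 + 50 = 50$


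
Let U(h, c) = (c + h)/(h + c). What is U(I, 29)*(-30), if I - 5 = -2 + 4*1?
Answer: -30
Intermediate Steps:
I = 7 (I = 5 + (-2 + 4*1) = 5 + (-2 + 4) = 5 + 2 = 7)
U(h, c) = 1 (U(h, c) = (c + h)/(c + h) = 1)
U(I, 29)*(-30) = 1*(-30) = -30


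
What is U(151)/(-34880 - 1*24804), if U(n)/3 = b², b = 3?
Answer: -27/59684 ≈ -0.00045238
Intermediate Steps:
U(n) = 27 (U(n) = 3*3² = 3*9 = 27)
U(151)/(-34880 - 1*24804) = 27/(-34880 - 1*24804) = 27/(-34880 - 24804) = 27/(-59684) = 27*(-1/59684) = -27/59684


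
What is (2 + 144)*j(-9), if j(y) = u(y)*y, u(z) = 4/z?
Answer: 584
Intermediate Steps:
j(y) = 4 (j(y) = (4/y)*y = 4)
(2 + 144)*j(-9) = (2 + 144)*4 = 146*4 = 584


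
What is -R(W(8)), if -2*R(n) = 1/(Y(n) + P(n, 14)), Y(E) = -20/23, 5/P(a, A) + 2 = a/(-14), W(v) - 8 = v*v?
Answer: -115/361 ≈ -0.31856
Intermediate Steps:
W(v) = 8 + v² (W(v) = 8 + v*v = 8 + v²)
P(a, A) = 5/(-2 - a/14) (P(a, A) = 5/(-2 + a/(-14)) = 5/(-2 + a*(-1/14)) = 5/(-2 - a/14))
Y(E) = -20/23 (Y(E) = -20*1/23 = -20/23)
R(n) = -1/(2*(-20/23 - 70/(28 + n)))
-R(W(8)) = -23*(28 + (8 + 8²))/(20*(217 + 2*(8 + 8²))) = -23*(28 + (8 + 64))/(20*(217 + 2*(8 + 64))) = -23*(28 + 72)/(20*(217 + 2*72)) = -23*100/(20*(217 + 144)) = -23*100/(20*361) = -1*115/361 = -115/361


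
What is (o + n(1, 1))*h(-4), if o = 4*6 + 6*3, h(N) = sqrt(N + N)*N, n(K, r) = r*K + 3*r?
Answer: -368*I*sqrt(2) ≈ -520.43*I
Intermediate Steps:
n(K, r) = 3*r + K*r (n(K, r) = K*r + 3*r = 3*r + K*r)
h(N) = sqrt(2)*N**(3/2) (h(N) = sqrt(2*N)*N = (sqrt(2)*sqrt(N))*N = sqrt(2)*N**(3/2))
o = 42 (o = 24 + 18 = 42)
(o + n(1, 1))*h(-4) = (42 + 1*(3 + 1))*(sqrt(2)*(-4)**(3/2)) = (42 + 1*4)*(sqrt(2)*(-8*I)) = (42 + 4)*(-8*I*sqrt(2)) = 46*(-8*I*sqrt(2)) = -368*I*sqrt(2)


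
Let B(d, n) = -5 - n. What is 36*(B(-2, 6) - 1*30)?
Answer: -1476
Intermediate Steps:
36*(B(-2, 6) - 1*30) = 36*((-5 - 1*6) - 1*30) = 36*((-5 - 6) - 30) = 36*(-11 - 30) = 36*(-41) = -1476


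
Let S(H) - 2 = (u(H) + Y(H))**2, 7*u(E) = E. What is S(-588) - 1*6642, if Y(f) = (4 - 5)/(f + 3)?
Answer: 142267321/342225 ≈ 415.71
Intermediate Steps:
u(E) = E/7
Y(f) = -1/(3 + f)
S(H) = 2 + (-1/(3 + H) + H/7)**2 (S(H) = 2 + (H/7 - 1/(3 + H))**2 = 2 + (-1/(3 + H) + H/7)**2)
S(-588) - 1*6642 = (2 + (-7 + (-588)**2 + 3*(-588))**2/(49*(3 - 588)**2)) - 1*6642 = (2 + (1/49)*(-7 + 345744 - 1764)**2/(-585)**2) - 6642 = (2 + (1/49)*(1/342225)*343973**2) - 6642 = (2 + (1/49)*(1/342225)*118317424729) - 6642 = (2 + 2414641321/342225) - 6642 = 2415325771/342225 - 6642 = 142267321/342225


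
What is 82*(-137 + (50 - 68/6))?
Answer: -24190/3 ≈ -8063.3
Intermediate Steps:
82*(-137 + (50 - 68/6)) = 82*(-137 + (50 - 68*1/6)) = 82*(-137 + (50 - 34/3)) = 82*(-137 + 116/3) = 82*(-295/3) = -24190/3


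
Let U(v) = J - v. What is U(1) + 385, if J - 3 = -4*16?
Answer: 323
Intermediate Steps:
J = -61 (J = 3 - 4*16 = 3 - 64 = -61)
U(v) = -61 - v
U(1) + 385 = (-61 - 1*1) + 385 = (-61 - 1) + 385 = -62 + 385 = 323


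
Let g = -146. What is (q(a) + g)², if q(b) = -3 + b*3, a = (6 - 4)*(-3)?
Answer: 27889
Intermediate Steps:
a = -6 (a = 2*(-3) = -6)
q(b) = -3 + 3*b
(q(a) + g)² = ((-3 + 3*(-6)) - 146)² = ((-3 - 18) - 146)² = (-21 - 146)² = (-167)² = 27889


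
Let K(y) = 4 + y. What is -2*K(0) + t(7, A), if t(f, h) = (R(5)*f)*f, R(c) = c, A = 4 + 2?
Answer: 237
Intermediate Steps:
A = 6
t(f, h) = 5*f**2 (t(f, h) = (5*f)*f = 5*f**2)
-2*K(0) + t(7, A) = -2*(4 + 0) + 5*7**2 = -2*4 + 5*49 = -8 + 245 = 237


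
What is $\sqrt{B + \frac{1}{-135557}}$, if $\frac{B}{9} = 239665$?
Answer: $\frac{2 \sqrt{9909027450363427}}{135557} \approx 1468.7$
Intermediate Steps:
$B = 2156985$ ($B = 9 \cdot 239665 = 2156985$)
$\sqrt{B + \frac{1}{-135557}} = \sqrt{2156985 + \frac{1}{-135557}} = \sqrt{2156985 - \frac{1}{135557}} = \sqrt{\frac{292394415644}{135557}} = \frac{2 \sqrt{9909027450363427}}{135557}$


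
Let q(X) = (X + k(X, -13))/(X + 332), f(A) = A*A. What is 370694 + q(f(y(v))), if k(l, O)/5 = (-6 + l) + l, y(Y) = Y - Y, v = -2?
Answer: 61535189/166 ≈ 3.7069e+5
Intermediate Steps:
y(Y) = 0
k(l, O) = -30 + 10*l (k(l, O) = 5*((-6 + l) + l) = 5*(-6 + 2*l) = -30 + 10*l)
f(A) = A**2
q(X) = (-30 + 11*X)/(332 + X) (q(X) = (X + (-30 + 10*X))/(X + 332) = (-30 + 11*X)/(332 + X))
370694 + q(f(y(v))) = 370694 + (-30 + 11*0**2)/(332 + 0**2) = 370694 + (-30 + 11*0)/(332 + 0) = 370694 + (-30 + 0)/332 = 370694 + (1/332)*(-30) = 370694 - 15/166 = 61535189/166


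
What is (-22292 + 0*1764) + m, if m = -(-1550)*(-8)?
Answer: -34692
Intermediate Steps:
m = -12400 (m = -1550*8 = -12400)
(-22292 + 0*1764) + m = (-22292 + 0*1764) - 12400 = (-22292 + 0) - 12400 = -22292 - 12400 = -34692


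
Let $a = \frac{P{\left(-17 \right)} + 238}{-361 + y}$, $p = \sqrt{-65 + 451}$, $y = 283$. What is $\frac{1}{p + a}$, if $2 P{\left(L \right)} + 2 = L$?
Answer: $\frac{71292}{9184847} + \frac{24336 \sqrt{386}}{9184847} \approx 0.059818$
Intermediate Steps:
$P{\left(L \right)} = -1 + \frac{L}{2}$
$p = \sqrt{386} \approx 19.647$
$a = - \frac{457}{156}$ ($a = \frac{\left(-1 + \frac{1}{2} \left(-17\right)\right) + 238}{-361 + 283} = \frac{\left(-1 - \frac{17}{2}\right) + 238}{-78} = \left(- \frac{19}{2} + 238\right) \left(- \frac{1}{78}\right) = \frac{457}{2} \left(- \frac{1}{78}\right) = - \frac{457}{156} \approx -2.9295$)
$\frac{1}{p + a} = \frac{1}{\sqrt{386} - \frac{457}{156}} = \frac{1}{- \frac{457}{156} + \sqrt{386}}$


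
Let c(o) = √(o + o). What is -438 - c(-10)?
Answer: -438 - 2*I*√5 ≈ -438.0 - 4.4721*I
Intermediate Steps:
c(o) = √2*√o (c(o) = √(2*o) = √2*√o)
-438 - c(-10) = -438 - √2*√(-10) = -438 - √2*I*√10 = -438 - 2*I*√5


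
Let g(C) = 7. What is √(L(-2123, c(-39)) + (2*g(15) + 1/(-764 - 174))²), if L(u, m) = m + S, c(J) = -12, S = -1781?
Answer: I*√1405137131/938 ≈ 39.963*I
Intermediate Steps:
L(u, m) = -1781 + m (L(u, m) = m - 1781 = -1781 + m)
√(L(-2123, c(-39)) + (2*g(15) + 1/(-764 - 174))²) = √((-1781 - 12) + (2*7 + 1/(-764 - 174))²) = √(-1793 + (14 + 1/(-938))²) = √(-1793 + (14 - 1/938)²) = √(-1793 + (13131/938)²) = √(-1793 + 172423161/879844) = √(-1405137131/879844) = I*√1405137131/938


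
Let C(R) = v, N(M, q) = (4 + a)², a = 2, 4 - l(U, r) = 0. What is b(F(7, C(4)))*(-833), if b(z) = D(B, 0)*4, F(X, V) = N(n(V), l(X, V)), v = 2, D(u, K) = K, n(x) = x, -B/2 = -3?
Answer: 0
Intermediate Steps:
B = 6 (B = -2*(-3) = 6)
l(U, r) = 4 (l(U, r) = 4 - 1*0 = 4 + 0 = 4)
N(M, q) = 36 (N(M, q) = (4 + 2)² = 6² = 36)
C(R) = 2
F(X, V) = 36
b(z) = 0 (b(z) = 0*4 = 0)
b(F(7, C(4)))*(-833) = 0*(-833) = 0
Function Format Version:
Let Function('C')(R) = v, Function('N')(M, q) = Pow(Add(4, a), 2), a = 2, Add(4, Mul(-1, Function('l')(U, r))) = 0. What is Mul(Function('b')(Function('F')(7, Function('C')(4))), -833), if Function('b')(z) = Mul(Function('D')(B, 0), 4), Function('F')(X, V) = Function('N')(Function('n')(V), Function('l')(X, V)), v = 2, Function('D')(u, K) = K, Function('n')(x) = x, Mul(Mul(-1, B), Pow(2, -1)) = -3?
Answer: 0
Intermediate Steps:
B = 6 (B = Mul(-2, -3) = 6)
Function('l')(U, r) = 4 (Function('l')(U, r) = Add(4, Mul(-1, 0)) = Add(4, 0) = 4)
Function('N')(M, q) = 36 (Function('N')(M, q) = Pow(Add(4, 2), 2) = Pow(6, 2) = 36)
Function('C')(R) = 2
Function('F')(X, V) = 36
Function('b')(z) = 0 (Function('b')(z) = Mul(0, 4) = 0)
Mul(Function('b')(Function('F')(7, Function('C')(4))), -833) = Mul(0, -833) = 0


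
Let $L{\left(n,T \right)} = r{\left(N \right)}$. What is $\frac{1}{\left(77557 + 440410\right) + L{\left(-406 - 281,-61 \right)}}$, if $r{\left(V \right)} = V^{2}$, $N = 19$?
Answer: $\frac{1}{518328} \approx 1.9293 \cdot 10^{-6}$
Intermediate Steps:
$L{\left(n,T \right)} = 361$ ($L{\left(n,T \right)} = 19^{2} = 361$)
$\frac{1}{\left(77557 + 440410\right) + L{\left(-406 - 281,-61 \right)}} = \frac{1}{\left(77557 + 440410\right) + 361} = \frac{1}{517967 + 361} = \frac{1}{518328}$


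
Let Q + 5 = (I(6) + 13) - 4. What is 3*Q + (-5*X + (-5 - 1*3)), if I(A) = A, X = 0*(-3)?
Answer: 22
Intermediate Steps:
X = 0
Q = 10 (Q = -5 + ((6 + 13) - 4) = -5 + (19 - 4) = -5 + 15 = 10)
3*Q + (-5*X + (-5 - 1*3)) = 3*10 + (-5*0 + (-5 - 1*3)) = 30 + (0 + (-5 - 3)) = 30 + (0 - 8) = 30 - 8 = 22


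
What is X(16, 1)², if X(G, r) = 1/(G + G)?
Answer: 1/1024 ≈ 0.00097656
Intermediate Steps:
X(G, r) = 1/(2*G)
X(16, 1)² = ((½)/16)² = ((½)*(1/16))² = (1/32)² = 1/1024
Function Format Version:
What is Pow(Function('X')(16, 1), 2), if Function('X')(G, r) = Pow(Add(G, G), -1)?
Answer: Rational(1, 1024) ≈ 0.00097656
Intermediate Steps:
Function('X')(G, r) = Mul(Rational(1, 2), Pow(G, -1)) (Function('X')(G, r) = Pow(Mul(2, G), -1) = Mul(Rational(1, 2), Pow(G, -1)))
Pow(Function('X')(16, 1), 2) = Pow(Mul(Rational(1, 2), Pow(16, -1)), 2) = Pow(Mul(Rational(1, 2), Rational(1, 16)), 2) = Pow(Rational(1, 32), 2) = Rational(1, 1024)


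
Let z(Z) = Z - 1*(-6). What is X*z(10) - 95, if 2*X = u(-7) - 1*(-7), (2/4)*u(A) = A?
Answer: -151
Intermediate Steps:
u(A) = 2*A
z(Z) = 6 + Z (z(Z) = Z + 6 = 6 + Z)
X = -7/2 (X = (2*(-7) - 1*(-7))/2 = (-14 + 7)/2 = (½)*(-7) = -7/2 ≈ -3.5000)
X*z(10) - 95 = -7*(6 + 10)/2 - 95 = -7/2*16 - 95 = -56 - 95 = -151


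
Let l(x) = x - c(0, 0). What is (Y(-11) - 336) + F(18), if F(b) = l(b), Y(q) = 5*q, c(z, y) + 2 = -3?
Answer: -368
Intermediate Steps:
c(z, y) = -5 (c(z, y) = -2 - 3 = -5)
l(x) = 5 + x (l(x) = x - 1*(-5) = x + 5 = 5 + x)
F(b) = 5 + b
(Y(-11) - 336) + F(18) = (5*(-11) - 336) + (5 + 18) = (-55 - 336) + 23 = -391 + 23 = -368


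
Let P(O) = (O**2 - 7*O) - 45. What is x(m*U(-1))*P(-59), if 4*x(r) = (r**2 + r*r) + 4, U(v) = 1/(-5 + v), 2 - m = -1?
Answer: 34641/8 ≈ 4330.1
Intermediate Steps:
m = 3 (m = 2 - 1*(-1) = 2 + 1 = 3)
x(r) = 1 + r**2/2 (x(r) = ((r**2 + r*r) + 4)/4 = ((r**2 + r**2) + 4)/4 = (2*r**2 + 4)/4 = (4 + 2*r**2)/4 = 1 + r**2/2)
P(O) = -45 + O**2 - 7*O
x(m*U(-1))*P(-59) = (1 + (3/(-5 - 1))**2/2)*(-45 + (-59)**2 - 7*(-59)) = (1 + (3/(-6))**2/2)*(-45 + 3481 + 413) = (1 + (3*(-1/6))**2/2)*3849 = (1 + (-1/2)**2/2)*3849 = (1 + (1/2)*(1/4))*3849 = (1 + 1/8)*3849 = (9/8)*3849 = 34641/8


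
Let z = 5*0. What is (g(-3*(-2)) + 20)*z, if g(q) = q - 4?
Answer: 0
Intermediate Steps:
g(q) = -4 + q
z = 0
(g(-3*(-2)) + 20)*z = ((-4 - 3*(-2)) + 20)*0 = ((-4 + 6) + 20)*0 = (2 + 20)*0 = 22*0 = 0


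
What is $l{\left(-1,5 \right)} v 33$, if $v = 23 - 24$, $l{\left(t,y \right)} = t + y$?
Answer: $-132$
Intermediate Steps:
$v = -1$ ($v = 23 - 24 = -1$)
$l{\left(-1,5 \right)} v 33 = \left(-1 + 5\right) \left(-1\right) 33 = 4 \left(-1\right) 33 = \left(-4\right) 33 = -132$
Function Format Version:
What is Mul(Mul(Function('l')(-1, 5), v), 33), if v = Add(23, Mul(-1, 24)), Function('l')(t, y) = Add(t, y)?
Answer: -132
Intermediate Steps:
v = -1 (v = Add(23, -24) = -1)
Mul(Mul(Function('l')(-1, 5), v), 33) = Mul(Mul(Add(-1, 5), -1), 33) = Mul(Mul(4, -1), 33) = Mul(-4, 33) = -132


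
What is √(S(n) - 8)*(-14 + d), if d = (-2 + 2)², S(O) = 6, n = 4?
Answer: -14*I*√2 ≈ -19.799*I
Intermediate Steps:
d = 0 (d = 0² = 0)
√(S(n) - 8)*(-14 + d) = √(6 - 8)*(-14 + 0) = √(-2)*(-14) = (I*√2)*(-14) = -14*I*√2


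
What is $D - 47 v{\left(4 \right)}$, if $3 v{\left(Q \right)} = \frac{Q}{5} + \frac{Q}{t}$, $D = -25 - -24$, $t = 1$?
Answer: $- \frac{381}{5} \approx -76.2$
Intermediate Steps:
$D = -1$ ($D = -25 + 24 = -1$)
$v{\left(Q \right)} = \frac{2 Q}{5}$ ($v{\left(Q \right)} = \frac{\frac{Q}{5} + \frac{Q}{1}}{3} = \frac{Q \frac{1}{5} + Q 1}{3} = \frac{\frac{Q}{5} + Q}{3} = \frac{\frac{6}{5} Q}{3} = \frac{2 Q}{5}$)
$D - 47 v{\left(4 \right)} = -1 - 47 \cdot \frac{2}{5} \cdot 4 = -1 - \frac{376}{5} = - \frac{381}{5}$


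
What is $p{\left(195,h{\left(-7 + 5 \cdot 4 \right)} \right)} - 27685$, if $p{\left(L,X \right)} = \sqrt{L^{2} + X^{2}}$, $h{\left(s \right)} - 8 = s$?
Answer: $-27685 + 3 \sqrt{4274} \approx -27489.0$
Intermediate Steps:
$h{\left(s \right)} = 8 + s$
$p{\left(195,h{\left(-7 + 5 \cdot 4 \right)} \right)} - 27685 = \sqrt{195^{2} + \left(8 + \left(-7 + 5 \cdot 4\right)\right)^{2}} - 27685 = \sqrt{38025 + \left(8 + \left(-7 + 20\right)\right)^{2}} - 27685 = \sqrt{38025 + \left(8 + 13\right)^{2}} - 27685 = \sqrt{38025 + 21^{2}} - 27685 = \sqrt{38025 + 441} - 27685 = \sqrt{38466} - 27685 = 3 \sqrt{4274} - 27685 = -27685 + 3 \sqrt{4274}$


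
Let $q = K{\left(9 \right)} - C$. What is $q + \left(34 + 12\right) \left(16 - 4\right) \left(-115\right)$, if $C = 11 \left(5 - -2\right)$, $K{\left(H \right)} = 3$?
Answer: $-63554$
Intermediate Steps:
$C = 77$ ($C = 11 \left(5 + 2\right) = 11 \cdot 7 = 77$)
$q = -74$ ($q = 3 - 77 = -74$)
$q + \left(34 + 12\right) \left(16 - 4\right) \left(-115\right) = -74 + \left(34 + 12\right) \left(16 - 4\right) \left(-115\right) = -74 + 46 \cdot 12 \left(-115\right) = -74 + 552 \left(-115\right) = -74 - 63480 = -63554$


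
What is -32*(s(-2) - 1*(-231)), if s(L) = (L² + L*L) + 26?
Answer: -8480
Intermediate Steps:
s(L) = 26 + 2*L² (s(L) = (L² + L²) + 26 = 2*L² + 26 = 26 + 2*L²)
-32*(s(-2) - 1*(-231)) = -32*((26 + 2*(-2)²) - 1*(-231)) = -32*((26 + 2*4) + 231) = -32*((26 + 8) + 231) = -32*(34 + 231) = -32*265 = -8480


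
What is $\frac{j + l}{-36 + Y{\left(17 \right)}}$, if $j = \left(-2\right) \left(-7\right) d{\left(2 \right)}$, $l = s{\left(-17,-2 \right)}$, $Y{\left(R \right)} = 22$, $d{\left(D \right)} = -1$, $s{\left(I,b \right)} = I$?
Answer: $\frac{31}{14} \approx 2.2143$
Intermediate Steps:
$l = -17$
$j = -14$ ($j = \left(-2\right) \left(-7\right) \left(-1\right) = 14 \left(-1\right) = -14$)
$\frac{j + l}{-36 + Y{\left(17 \right)}} = \frac{-14 - 17}{-36 + 22} = - \frac{31}{-14} = \left(-31\right) \left(- \frac{1}{14}\right) = \frac{31}{14}$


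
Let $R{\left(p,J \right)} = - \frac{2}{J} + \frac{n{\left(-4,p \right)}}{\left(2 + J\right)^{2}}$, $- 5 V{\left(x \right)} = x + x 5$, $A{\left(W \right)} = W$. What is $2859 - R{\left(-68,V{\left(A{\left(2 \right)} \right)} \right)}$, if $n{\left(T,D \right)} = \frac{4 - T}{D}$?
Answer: $\frac{145804}{51} \approx 2858.9$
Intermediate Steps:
$n{\left(T,D \right)} = \frac{4 - T}{D}$
$V{\left(x \right)} = - \frac{6 x}{5}$ ($V{\left(x \right)} = - \frac{x + x 5}{5} = - \frac{x + 5 x}{5} = - \frac{6 x}{5}$)
$R{\left(p,J \right)} = - \frac{2}{J} + \frac{8}{p \left(2 + J\right)^{2}}$ ($R{\left(p,J \right)} = - \frac{2}{J} + \frac{\frac{1}{p} \left(4 - -4\right)}{\left(2 + J\right)^{2}} = - \frac{2}{J} + \frac{\frac{1}{p} \left(4 + 4\right)}{\left(2 + J\right)^{2}} = - \frac{2}{J} + \frac{\frac{1}{p} 8}{\left(2 + J\right)^{2}} = - \frac{2}{J} + \frac{8 \frac{1}{p}}{\left(2 + J\right)^{2}} = - \frac{2}{J} + \frac{8}{p \left(2 + J\right)^{2}}$)
$2859 - R{\left(-68,V{\left(A{\left(2 \right)} \right)} \right)} = 2859 - \left(- \frac{2}{\left(- \frac{6}{5}\right) 2} + \frac{8}{\left(-68\right) \left(2 - \frac{12}{5}\right)^{2}}\right) = 2859 - \left(- \frac{2}{- \frac{12}{5}} + 8 \left(- \frac{1}{68}\right) \frac{1}{\left(2 - \frac{12}{5}\right)^{2}}\right) = 2859 - \left(\left(-2\right) \left(- \frac{5}{12}\right) + 8 \left(- \frac{1}{68}\right) \frac{1}{\frac{4}{25}}\right) = 2859 - \left(\frac{5}{6} + 8 \left(- \frac{1}{68}\right) \frac{25}{4}\right) = 2859 - \left(\frac{5}{6} - \frac{25}{34}\right) = 2859 - \frac{5}{51} = \frac{145804}{51}$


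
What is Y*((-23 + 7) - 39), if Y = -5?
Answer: 275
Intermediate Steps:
Y*((-23 + 7) - 39) = -5*((-23 + 7) - 39) = -5*(-16 - 39) = -5*(-55) = 275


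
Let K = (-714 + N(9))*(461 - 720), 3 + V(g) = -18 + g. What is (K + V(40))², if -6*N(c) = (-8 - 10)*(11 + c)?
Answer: 28698054025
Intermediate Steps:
N(c) = 33 + 3*c (N(c) = -(-8 - 10)*(11 + c)/6 = -(-3)*(11 + c) = -(-198 - 18*c)/6 = 33 + 3*c)
V(g) = -21 + g (V(g) = -3 + (-18 + g) = -21 + g)
K = 169386 (K = (-714 + (33 + 3*9))*(461 - 720) = (-714 + (33 + 27))*(-259) = (-714 + 60)*(-259) = -654*(-259) = 169386)
(K + V(40))² = (169386 + (-21 + 40))² = (169386 + 19)² = 169405² = 28698054025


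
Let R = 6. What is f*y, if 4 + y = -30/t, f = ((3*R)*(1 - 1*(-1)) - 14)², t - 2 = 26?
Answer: -17182/7 ≈ -2454.6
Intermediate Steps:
t = 28 (t = 2 + 26 = 28)
f = 484 (f = ((3*6)*(1 - 1*(-1)) - 14)² = (18*(1 + 1) - 14)² = (18*2 - 14)² = (36 - 14)² = 22² = 484)
y = -71/14 (y = -4 - 30/28 = -4 - 1*15/14 = -4 - 15/14 = -71/14 ≈ -5.0714)
f*y = 484*(-71/14) = -17182/7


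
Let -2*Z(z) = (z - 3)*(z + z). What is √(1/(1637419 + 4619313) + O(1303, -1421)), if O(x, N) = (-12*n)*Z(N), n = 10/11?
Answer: 19*√72411227720019630343/34412026 ≈ 4698.4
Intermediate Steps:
n = 10/11 (n = 10*(1/11) = 10/11 ≈ 0.90909)
Z(z) = -z*(-3 + z) (Z(z) = -(z - 3)*(z + z)/2 = -(-3 + z)*2*z/2 = -z*(-3 + z))
O(x, N) = -120*N*(3 - N)/11 (O(x, N) = (-12*10/11)*(N*(3 - N)) = -120*N*(3 - N)/11)
√(1/(1637419 + 4619313) + O(1303, -1421)) = √(1/(1637419 + 4619313) + (120/11)*(-1421)*(-3 - 1421)) = √(1/6256732 + (120/11)*(-1421)*(-1424)) = √(1/6256732 + 242820480/11) = √(1519262667471371/68824052) = 19*√72411227720019630343/34412026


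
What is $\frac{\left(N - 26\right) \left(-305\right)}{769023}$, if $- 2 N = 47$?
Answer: $\frac{3355}{170894} \approx 0.019632$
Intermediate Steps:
$N = - \frac{47}{2}$ ($N = \left(- \frac{1}{2}\right) 47 = - \frac{47}{2} \approx -23.5$)
$\frac{\left(N - 26\right) \left(-305\right)}{769023} = \frac{\left(- \frac{47}{2} - 26\right) \left(-305\right)}{769023} = \left(- \frac{99}{2}\right) \left(-305\right) \frac{1}{769023} = \frac{30195}{2} \cdot \frac{1}{769023} = \frac{3355}{170894}$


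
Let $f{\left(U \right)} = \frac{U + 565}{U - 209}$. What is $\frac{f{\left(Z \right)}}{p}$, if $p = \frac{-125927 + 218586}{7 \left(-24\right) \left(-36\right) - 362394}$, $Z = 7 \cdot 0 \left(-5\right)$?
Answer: $\frac{201335490}{19365731} \approx 10.396$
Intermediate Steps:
$Z = 0$ ($Z = 0 \left(-5\right) = 0$)
$f{\left(U \right)} = \frac{565 + U}{-209 + U}$
$p = - \frac{92659}{356346}$ ($p = \frac{92659}{\left(-168\right) \left(-36\right) - 362394} = \frac{92659}{6048 - 362394} = \frac{92659}{-356346} = 92659 \left(- \frac{1}{356346}\right) = - \frac{92659}{356346} \approx -0.26003$)
$\frac{f{\left(Z \right)}}{p} = \frac{\frac{1}{-209 + 0} \left(565 + 0\right)}{- \frac{92659}{356346}} = \frac{1}{-209} \cdot 565 \left(- \frac{356346}{92659}\right) = \left(- \frac{1}{209}\right) 565 \left(- \frac{356346}{92659}\right) = \left(- \frac{565}{209}\right) \left(- \frac{356346}{92659}\right) = \frac{201335490}{19365731}$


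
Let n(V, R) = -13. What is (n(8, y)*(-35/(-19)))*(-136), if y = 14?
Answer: 61880/19 ≈ 3256.8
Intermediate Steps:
(n(8, y)*(-35/(-19)))*(-136) = -(-455)/(-19)*(-136) = -(-455)*(-1)/19*(-136) = -13*35/19*(-136) = -455/19*(-136) = 61880/19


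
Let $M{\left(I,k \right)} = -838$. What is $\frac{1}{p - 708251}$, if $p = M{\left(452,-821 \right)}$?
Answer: $- \frac{1}{709089} \approx -1.4103 \cdot 10^{-6}$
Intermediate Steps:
$p = -838$
$\frac{1}{p - 708251} = \frac{1}{-838 - 708251} = \frac{1}{-709089} = - \frac{1}{709089}$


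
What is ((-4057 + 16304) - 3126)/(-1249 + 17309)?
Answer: 9121/16060 ≈ 0.56793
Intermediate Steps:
((-4057 + 16304) - 3126)/(-1249 + 17309) = (12247 - 3126)/16060 = 9121*(1/16060) = 9121/16060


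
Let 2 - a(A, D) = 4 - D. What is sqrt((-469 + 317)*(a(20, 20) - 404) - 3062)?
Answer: sqrt(55610) ≈ 235.82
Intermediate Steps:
a(A, D) = -2 + D (a(A, D) = 2 - (4 - D) = 2 + (-4 + D) = -2 + D)
sqrt((-469 + 317)*(a(20, 20) - 404) - 3062) = sqrt((-469 + 317)*((-2 + 20) - 404) - 3062) = sqrt(-152*(18 - 404) - 3062) = sqrt(-152*(-386) - 3062) = sqrt(58672 - 3062) = sqrt(55610)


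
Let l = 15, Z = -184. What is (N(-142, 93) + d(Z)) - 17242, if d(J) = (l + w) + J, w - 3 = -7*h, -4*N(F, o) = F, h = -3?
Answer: -34703/2 ≈ -17352.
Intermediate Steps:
N(F, o) = -F/4
w = 24 (w = 3 - 7*(-3) = 3 + 21 = 24)
d(J) = 39 + J (d(J) = (15 + 24) + J = 39 + J)
(N(-142, 93) + d(Z)) - 17242 = (-1/4*(-142) + (39 - 184)) - 17242 = (71/2 - 145) - 17242 = -219/2 - 17242 = -34703/2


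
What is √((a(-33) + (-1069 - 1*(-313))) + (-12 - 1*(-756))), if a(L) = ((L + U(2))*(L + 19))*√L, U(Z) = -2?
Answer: √(-12 + 490*I*√33) ≈ 37.436 + 37.596*I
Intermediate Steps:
a(L) = √L*(-2 + L)*(19 + L) (a(L) = ((L - 2)*(L + 19))*√L = ((-2 + L)*(19 + L))*√L = √L*(-2 + L)*(19 + L))
√((a(-33) + (-1069 - 1*(-313))) + (-12 - 1*(-756))) = √((√(-33)*(-38 + (-33)² + 17*(-33)) + (-1069 - 1*(-313))) + (-12 - 1*(-756))) = √(((I*√33)*(-38 + 1089 - 561) + (-1069 + 313)) + (-12 + 756)) = √(((I*√33)*490 - 756) + 744) = √((490*I*√33 - 756) + 744) = √((-756 + 490*I*√33) + 744) = √(-12 + 490*I*√33)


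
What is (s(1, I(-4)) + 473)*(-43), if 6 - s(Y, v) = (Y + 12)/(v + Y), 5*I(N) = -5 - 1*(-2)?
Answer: -38399/2 ≈ -19200.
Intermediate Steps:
I(N) = -⅗ (I(N) = (-5 - 1*(-2))/5 = (-5 + 2)/5 = (⅕)*(-3) = -⅗)
s(Y, v) = 6 - (12 + Y)/(Y + v) (s(Y, v) = 6 - (Y + 12)/(v + Y) = 6 - (12 + Y)/(Y + v))
(s(1, I(-4)) + 473)*(-43) = ((-12 + 5*1 + 6*(-⅗))/(1 - ⅗) + 473)*(-43) = ((-12 + 5 - 18/5)/(⅖) + 473)*(-43) = ((5/2)*(-53/5) + 473)*(-43) = (-53/2 + 473)*(-43) = (893/2)*(-43) = -38399/2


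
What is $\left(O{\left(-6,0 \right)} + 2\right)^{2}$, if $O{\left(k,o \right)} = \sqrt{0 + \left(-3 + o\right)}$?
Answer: $\left(2 + i \sqrt{3}\right)^{2} \approx 1.0 + 6.9282 i$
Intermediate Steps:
$O{\left(k,o \right)} = \sqrt{-3 + o}$
$\left(O{\left(-6,0 \right)} + 2\right)^{2} = \left(\sqrt{-3 + 0} + 2\right)^{2} = \left(\sqrt{-3} + 2\right)^{2} = \left(i \sqrt{3} + 2\right)^{2} = \left(2 + i \sqrt{3}\right)^{2}$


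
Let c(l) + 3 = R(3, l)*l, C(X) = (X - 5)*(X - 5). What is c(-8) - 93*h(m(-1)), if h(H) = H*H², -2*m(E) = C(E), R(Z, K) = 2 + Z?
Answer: 542333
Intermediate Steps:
C(X) = (-5 + X)² (C(X) = (-5 + X)*(-5 + X) = (-5 + X)²)
m(E) = -(-5 + E)²/2
c(l) = -3 + 5*l (c(l) = -3 + (2 + 3)*l = -3 + 5*l)
h(H) = H³
c(-8) - 93*h(m(-1)) = (-3 + 5*(-8)) - 93*(-(-5 - 1)⁶/8) = (-3 - 40) - 93*(-½*(-6)²)³ = -43 - 93*(-½*36)³ = -43 - 93*(-18)³ = -43 - 93*(-5832) = -43 + 542376 = 542333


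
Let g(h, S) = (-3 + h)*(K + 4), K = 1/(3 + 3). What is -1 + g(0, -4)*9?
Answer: -227/2 ≈ -113.50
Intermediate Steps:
K = ⅙ (K = 1/6 = ⅙ ≈ 0.16667)
g(h, S) = -25/2 + 25*h/6 (g(h, S) = (-3 + h)*(⅙ + 4) = (-3 + h)*(25/6) = -25/2 + 25*h/6)
-1 + g(0, -4)*9 = -1 + (-25/2 + (25/6)*0)*9 = -1 + (-25/2 + 0)*9 = -1 - 25/2*9 = -1 - 225/2 = -227/2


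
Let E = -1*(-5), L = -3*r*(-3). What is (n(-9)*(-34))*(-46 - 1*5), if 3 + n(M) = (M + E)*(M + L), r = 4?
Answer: -192474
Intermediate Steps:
L = 36 (L = -3*4*(-3) = -12*(-3) = 36)
E = 5
n(M) = -3 + (5 + M)*(36 + M) (n(M) = -3 + (M + 5)*(M + 36) = -3 + (5 + M)*(36 + M))
(n(-9)*(-34))*(-46 - 1*5) = ((177 + (-9)² + 41*(-9))*(-34))*(-46 - 1*5) = ((177 + 81 - 369)*(-34))*(-46 - 5) = -111*(-34)*(-51) = 3774*(-51) = -192474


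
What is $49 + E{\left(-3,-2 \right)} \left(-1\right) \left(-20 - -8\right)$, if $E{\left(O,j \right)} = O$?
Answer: $13$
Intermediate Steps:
$49 + E{\left(-3,-2 \right)} \left(-1\right) \left(-20 - -8\right) = 49 + \left(-3\right) \left(-1\right) \left(-20 - -8\right) = 49 + 3 \left(-20 + 8\right) = 49 + 3 \left(-12\right) = 49 - 36 = 13$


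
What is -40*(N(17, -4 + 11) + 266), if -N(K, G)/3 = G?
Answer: -9800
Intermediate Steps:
N(K, G) = -3*G
-40*(N(17, -4 + 11) + 266) = -40*(-3*(-4 + 11) + 266) = -40*(-3*7 + 266) = -40*(-21 + 266) = -40*245 = -9800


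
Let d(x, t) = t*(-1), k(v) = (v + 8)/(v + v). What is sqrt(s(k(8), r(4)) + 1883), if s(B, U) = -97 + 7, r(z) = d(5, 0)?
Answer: sqrt(1793) ≈ 42.344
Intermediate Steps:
k(v) = (8 + v)/(2*v) (k(v) = (8 + v)/((2*v)) = (8 + v)*(1/(2*v)) = (8 + v)/(2*v))
d(x, t) = -t
r(z) = 0 (r(z) = -1*0 = 0)
s(B, U) = -90
sqrt(s(k(8), r(4)) + 1883) = sqrt(-90 + 1883) = sqrt(1793)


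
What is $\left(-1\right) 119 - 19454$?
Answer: $-19573$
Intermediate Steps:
$\left(-1\right) 119 - 19454 = -119 - 19454 = -19573$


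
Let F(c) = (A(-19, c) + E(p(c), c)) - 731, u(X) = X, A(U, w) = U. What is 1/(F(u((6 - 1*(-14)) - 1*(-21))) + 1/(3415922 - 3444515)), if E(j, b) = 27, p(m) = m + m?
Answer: -28593/20672740 ≈ -0.0013831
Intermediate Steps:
p(m) = 2*m
F(c) = -723 (F(c) = (-19 + 27) - 731 = 8 - 731 = -723)
1/(F(u((6 - 1*(-14)) - 1*(-21))) + 1/(3415922 - 3444515)) = 1/(-723 + 1/(3415922 - 3444515)) = 1/(-723 + 1/(-28593)) = 1/(-723 - 1/28593) = 1/(-20672740/28593) = -28593/20672740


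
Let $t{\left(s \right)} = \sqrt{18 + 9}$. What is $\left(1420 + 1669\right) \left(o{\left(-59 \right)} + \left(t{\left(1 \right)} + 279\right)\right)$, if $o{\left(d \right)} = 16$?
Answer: $911255 + 9267 \sqrt{3} \approx 9.2731 \cdot 10^{5}$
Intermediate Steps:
$t{\left(s \right)} = 3 \sqrt{3}$ ($t{\left(s \right)} = \sqrt{27} = 3 \sqrt{3}$)
$\left(1420 + 1669\right) \left(o{\left(-59 \right)} + \left(t{\left(1 \right)} + 279\right)\right) = \left(1420 + 1669\right) \left(16 + \left(3 \sqrt{3} + 279\right)\right) = 3089 \left(16 + \left(279 + 3 \sqrt{3}\right)\right) = 3089 \left(295 + 3 \sqrt{3}\right) = 911255 + 9267 \sqrt{3}$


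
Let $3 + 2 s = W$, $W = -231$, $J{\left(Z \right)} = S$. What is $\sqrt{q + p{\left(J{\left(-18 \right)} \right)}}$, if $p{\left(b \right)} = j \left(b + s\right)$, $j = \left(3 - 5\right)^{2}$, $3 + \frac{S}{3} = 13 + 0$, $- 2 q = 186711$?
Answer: $\frac{3 i \sqrt{41646}}{2} \approx 306.11 i$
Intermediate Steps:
$q = - \frac{186711}{2}$ ($q = \left(- \frac{1}{2}\right) 186711 = - \frac{186711}{2} \approx -93356.0$)
$S = 30$ ($S = -9 + 3 \left(13 + 0\right) = -9 + 3 \cdot 13 = -9 + 39 = 30$)
$J{\left(Z \right)} = 30$
$s = -117$ ($s = - \frac{3}{2} + \frac{1}{2} \left(-231\right) = - \frac{3}{2} - \frac{231}{2} = -117$)
$j = 4$ ($j = \left(-2\right)^{2} = 4$)
$p{\left(b \right)} = -468 + 4 b$ ($p{\left(b \right)} = 4 \left(b - 117\right) = 4 \left(-117 + b\right) = -468 + 4 b$)
$\sqrt{q + p{\left(J{\left(-18 \right)} \right)}} = \sqrt{- \frac{186711}{2} + \left(-468 + 4 \cdot 30\right)} = \sqrt{- \frac{186711}{2} + \left(-468 + 120\right)} = \sqrt{- \frac{186711}{2} - 348} = \sqrt{- \frac{187407}{2}} = \frac{3 i \sqrt{41646}}{2}$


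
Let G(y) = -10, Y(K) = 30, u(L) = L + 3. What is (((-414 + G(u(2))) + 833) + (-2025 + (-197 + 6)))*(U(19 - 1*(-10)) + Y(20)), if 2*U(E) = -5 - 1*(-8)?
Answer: -113841/2 ≈ -56921.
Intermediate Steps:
u(L) = 3 + L
U(E) = 3/2 (U(E) = (-5 - 1*(-8))/2 = (-5 + 8)/2 = (1/2)*3 = 3/2)
(((-414 + G(u(2))) + 833) + (-2025 + (-197 + 6)))*(U(19 - 1*(-10)) + Y(20)) = (((-414 - 10) + 833) + (-2025 + (-197 + 6)))*(3/2 + 30) = ((-424 + 833) + (-2025 - 191))*(63/2) = (409 - 2216)*(63/2) = -1807*63/2 = -113841/2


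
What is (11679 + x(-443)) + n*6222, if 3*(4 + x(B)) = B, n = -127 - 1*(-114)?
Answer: -208076/3 ≈ -69359.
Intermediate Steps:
n = -13 (n = -127 + 114 = -13)
x(B) = -4 + B/3
(11679 + x(-443)) + n*6222 = (11679 + (-4 + (⅓)*(-443))) - 13*6222 = (11679 + (-4 - 443/3)) - 80886 = (11679 - 455/3) - 80886 = 34582/3 - 80886 = -208076/3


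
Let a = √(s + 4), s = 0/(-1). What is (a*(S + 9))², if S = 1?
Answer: 400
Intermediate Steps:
s = 0 (s = 0*(-1) = 0)
a = 2 (a = √(0 + 4) = √4 = 2)
(a*(S + 9))² = (2*(1 + 9))² = (2*10)² = 20² = 400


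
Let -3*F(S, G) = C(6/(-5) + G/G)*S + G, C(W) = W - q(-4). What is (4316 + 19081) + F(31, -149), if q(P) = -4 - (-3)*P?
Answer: 116417/5 ≈ 23283.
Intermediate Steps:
q(P) = -4 + 3*P
C(W) = 16 + W (C(W) = W - (-4 + 3*(-4)) = W - (-4 - 12) = W - 1*(-16) = W + 16 = 16 + W)
F(S, G) = -79*S/15 - G/3 (F(S, G) = -((16 + (6/(-5) + G/G))*S + G)/3 = -((16 + (6*(-⅕) + 1))*S + G)/3 = -((16 + (-6/5 + 1))*S + G)/3 = -((16 - ⅕)*S + G)/3 = -(79*S/5 + G)/3 = -(G + 79*S/5)/3 = -79*S/15 - G/3)
(4316 + 19081) + F(31, -149) = (4316 + 19081) + (-79/15*31 - ⅓*(-149)) = 23397 + (-2449/15 + 149/3) = 23397 - 568/5 = 116417/5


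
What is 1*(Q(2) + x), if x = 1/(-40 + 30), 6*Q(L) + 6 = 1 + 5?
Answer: -1/10 ≈ -0.10000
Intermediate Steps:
Q(L) = 0 (Q(L) = -1 + (1 + 5)/6 = -1 + (1/6)*6 = -1 + 1 = 0)
x = -1/10 (x = 1/(-10) = -1/10 ≈ -0.10000)
1*(Q(2) + x) = 1*(0 - 1/10) = 1*(-1/10) = -1/10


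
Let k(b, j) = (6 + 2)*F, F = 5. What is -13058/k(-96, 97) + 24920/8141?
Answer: -7522027/23260 ≈ -323.39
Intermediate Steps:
k(b, j) = 40 (k(b, j) = (6 + 2)*5 = 8*5 = 40)
-13058/k(-96, 97) + 24920/8141 = -13058/40 + 24920/8141 = -13058*1/40 + 24920*(1/8141) = -6529/20 + 3560/1163 = -7522027/23260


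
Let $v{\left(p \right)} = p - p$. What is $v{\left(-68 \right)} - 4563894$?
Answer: $-4563894$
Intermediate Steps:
$v{\left(p \right)} = 0$
$v{\left(-68 \right)} - 4563894 = 0 - 4563894 = -4563894$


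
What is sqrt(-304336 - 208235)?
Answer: I*sqrt(512571) ≈ 715.94*I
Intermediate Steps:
sqrt(-304336 - 208235) = sqrt(-512571) = I*sqrt(512571)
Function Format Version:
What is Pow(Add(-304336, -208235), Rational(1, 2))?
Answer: Mul(I, Pow(512571, Rational(1, 2))) ≈ Mul(715.94, I)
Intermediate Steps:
Pow(Add(-304336, -208235), Rational(1, 2)) = Pow(-512571, Rational(1, 2)) = Mul(I, Pow(512571, Rational(1, 2)))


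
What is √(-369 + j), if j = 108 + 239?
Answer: I*√22 ≈ 4.6904*I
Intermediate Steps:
j = 347
√(-369 + j) = √(-369 + 347) = √(-22) = I*√22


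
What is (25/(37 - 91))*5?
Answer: -125/54 ≈ -2.3148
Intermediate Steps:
(25/(37 - 91))*5 = (25/(-54))*5 = (25*(-1/54))*5 = -25/54*5 = -125/54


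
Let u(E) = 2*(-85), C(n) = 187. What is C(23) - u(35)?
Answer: 357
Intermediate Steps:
u(E) = -170
C(23) - u(35) = 187 - 1*(-170) = 187 + 170 = 357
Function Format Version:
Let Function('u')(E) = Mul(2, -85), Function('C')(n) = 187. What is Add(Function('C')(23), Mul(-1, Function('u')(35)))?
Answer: 357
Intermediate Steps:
Function('u')(E) = -170
Add(Function('C')(23), Mul(-1, Function('u')(35))) = Add(187, Mul(-1, -170)) = Add(187, 170) = 357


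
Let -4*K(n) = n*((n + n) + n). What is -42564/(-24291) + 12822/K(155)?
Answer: 202440388/194530425 ≈ 1.0407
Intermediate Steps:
K(n) = -3*n**2/4 (K(n) = -n*((n + n) + n)/4 = -n*(2*n + n)/4 = -n*3*n/4 = -3*n**2/4)
-42564/(-24291) + 12822/K(155) = -42564/(-24291) + 12822/((-3/4*155**2)) = -42564*(-1/24291) + 12822/((-3/4*24025)) = 14188/8097 + 12822/(-72075/4) = 14188/8097 + 12822*(-4/72075) = 14188/8097 - 17096/24025 = 202440388/194530425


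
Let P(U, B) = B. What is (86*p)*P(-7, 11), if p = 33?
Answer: 31218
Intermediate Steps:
(86*p)*P(-7, 11) = (86*33)*11 = 2838*11 = 31218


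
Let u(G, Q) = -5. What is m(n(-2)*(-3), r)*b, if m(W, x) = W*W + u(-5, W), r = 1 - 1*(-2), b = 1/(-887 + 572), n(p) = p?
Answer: -31/315 ≈ -0.098413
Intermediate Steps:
b = -1/315 (b = 1/(-315) = -1/315 ≈ -0.0031746)
r = 3 (r = 1 + 2 = 3)
m(W, x) = -5 + W² (m(W, x) = W*W - 5 = W² - 5 = -5 + W²)
m(n(-2)*(-3), r)*b = (-5 + (-2*(-3))²)*(-1/315) = (-5 + 6²)*(-1/315) = (-5 + 36)*(-1/315) = 31*(-1/315) = -31/315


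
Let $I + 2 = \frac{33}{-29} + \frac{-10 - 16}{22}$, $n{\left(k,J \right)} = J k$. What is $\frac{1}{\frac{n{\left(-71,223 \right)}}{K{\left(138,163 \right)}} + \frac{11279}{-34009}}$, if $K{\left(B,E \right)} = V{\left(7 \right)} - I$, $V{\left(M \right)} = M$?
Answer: $- \frac{122806499}{171810903012} \approx -0.00071478$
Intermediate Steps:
$I = - \frac{1378}{319}$ ($I = -2 + \left(\frac{33}{-29} + \frac{-10 - 16}{22}\right) = -2 + \left(33 \left(- \frac{1}{29}\right) - \frac{13}{11}\right) = -2 - \frac{740}{319} = - \frac{1378}{319} \approx -4.3197$)
$K{\left(B,E \right)} = \frac{3611}{319}$ ($K{\left(B,E \right)} = 7 - - \frac{1378}{319} = 7 + \frac{1378}{319} = \frac{3611}{319}$)
$\frac{1}{\frac{n{\left(-71,223 \right)}}{K{\left(138,163 \right)}} + \frac{11279}{-34009}} = \frac{1}{\frac{223 \left(-71\right)}{\frac{3611}{319}} + \frac{11279}{-34009}} = \frac{1}{\left(-15833\right) \frac{319}{3611} + 11279 \left(- \frac{1}{34009}\right)} = \frac{1}{- \frac{5050727}{3611} - \frac{11279}{34009}} = \frac{1}{- \frac{171810903012}{122806499}} = - \frac{122806499}{171810903012}$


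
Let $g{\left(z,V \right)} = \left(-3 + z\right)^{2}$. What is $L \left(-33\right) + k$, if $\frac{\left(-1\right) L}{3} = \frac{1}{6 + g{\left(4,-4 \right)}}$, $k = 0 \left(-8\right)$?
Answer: $\frac{99}{7} \approx 14.143$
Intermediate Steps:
$k = 0$
$L = - \frac{3}{7}$ ($L = - \frac{3}{6 + \left(-3 + 4\right)^{2}} = - \frac{3}{6 + 1^{2}} = - \frac{3}{6 + 1} = - \frac{3}{7} \approx -0.42857$)
$L \left(-33\right) + k = \left(- \frac{3}{7}\right) \left(-33\right) + 0 = \frac{99}{7} + 0 = \frac{99}{7}$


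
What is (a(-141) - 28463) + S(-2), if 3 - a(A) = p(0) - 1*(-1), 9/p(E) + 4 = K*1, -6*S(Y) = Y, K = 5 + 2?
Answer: -85391/3 ≈ -28464.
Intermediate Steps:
K = 7
S(Y) = -Y/6
p(E) = 3 (p(E) = 9/(-4 + 7*1) = 9/(-4 + 7) = 9/3 = 9*(⅓) = 3)
a(A) = -1 (a(A) = 3 - (3 - 1*(-1)) = 3 - (3 + 1) = 3 - 1*4 = 3 - 4 = -1)
(a(-141) - 28463) + S(-2) = (-1 - 28463) - ⅙*(-2) = -28464 + ⅓ = -85391/3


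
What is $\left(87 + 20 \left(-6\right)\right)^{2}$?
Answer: $1089$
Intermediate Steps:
$\left(87 + 20 \left(-6\right)\right)^{2} = \left(87 - 120\right)^{2} = \left(-33\right)^{2} = 1089$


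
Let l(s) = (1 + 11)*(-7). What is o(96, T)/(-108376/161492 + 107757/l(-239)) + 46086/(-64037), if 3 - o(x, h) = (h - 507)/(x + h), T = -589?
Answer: -32993123967264686/45805781018686979 ≈ -0.72028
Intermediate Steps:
l(s) = -84 (l(s) = 12*(-7) = -84)
o(x, h) = 3 - (-507 + h)/(h + x) (o(x, h) = 3 - (h - 507)/(x + h) = 3 - (-507 + h)/(h + x))
o(96, T)/(-108376/161492 + 107757/l(-239)) + 46086/(-64037) = ((507 + 2*(-589) + 3*96)/(-589 + 96))/(-108376/161492 + 107757/(-84)) + 46086/(-64037) = ((507 - 1178 + 288)/(-493))/(-108376*1/161492 + 107757*(-1/84)) + 46086*(-1/64037) = (-1/493*(-383))/(-27094/40373 - 35919/28) - 46086/64037 = 383/(493*(-1450916419/1130444)) - 46086/64037 = (383/493)*(-1130444/1450916419) - 46086/64037 = -432960052/715301794567 - 46086/64037 = -32993123967264686/45805781018686979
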